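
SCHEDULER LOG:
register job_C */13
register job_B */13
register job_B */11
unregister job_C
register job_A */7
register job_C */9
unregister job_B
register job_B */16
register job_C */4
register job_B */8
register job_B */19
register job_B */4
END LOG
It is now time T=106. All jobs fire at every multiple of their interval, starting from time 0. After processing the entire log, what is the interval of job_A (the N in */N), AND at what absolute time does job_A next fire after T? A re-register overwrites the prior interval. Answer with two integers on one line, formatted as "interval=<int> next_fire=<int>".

Answer: interval=7 next_fire=112

Derivation:
Op 1: register job_C */13 -> active={job_C:*/13}
Op 2: register job_B */13 -> active={job_B:*/13, job_C:*/13}
Op 3: register job_B */11 -> active={job_B:*/11, job_C:*/13}
Op 4: unregister job_C -> active={job_B:*/11}
Op 5: register job_A */7 -> active={job_A:*/7, job_B:*/11}
Op 6: register job_C */9 -> active={job_A:*/7, job_B:*/11, job_C:*/9}
Op 7: unregister job_B -> active={job_A:*/7, job_C:*/9}
Op 8: register job_B */16 -> active={job_A:*/7, job_B:*/16, job_C:*/9}
Op 9: register job_C */4 -> active={job_A:*/7, job_B:*/16, job_C:*/4}
Op 10: register job_B */8 -> active={job_A:*/7, job_B:*/8, job_C:*/4}
Op 11: register job_B */19 -> active={job_A:*/7, job_B:*/19, job_C:*/4}
Op 12: register job_B */4 -> active={job_A:*/7, job_B:*/4, job_C:*/4}
Final interval of job_A = 7
Next fire of job_A after T=106: (106//7+1)*7 = 112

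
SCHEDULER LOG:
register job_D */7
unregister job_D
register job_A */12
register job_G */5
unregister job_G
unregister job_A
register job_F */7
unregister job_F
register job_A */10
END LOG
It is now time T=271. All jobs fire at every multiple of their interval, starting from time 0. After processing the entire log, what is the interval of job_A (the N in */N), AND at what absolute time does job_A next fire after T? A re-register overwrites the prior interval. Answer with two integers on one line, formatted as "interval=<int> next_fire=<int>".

Answer: interval=10 next_fire=280

Derivation:
Op 1: register job_D */7 -> active={job_D:*/7}
Op 2: unregister job_D -> active={}
Op 3: register job_A */12 -> active={job_A:*/12}
Op 4: register job_G */5 -> active={job_A:*/12, job_G:*/5}
Op 5: unregister job_G -> active={job_A:*/12}
Op 6: unregister job_A -> active={}
Op 7: register job_F */7 -> active={job_F:*/7}
Op 8: unregister job_F -> active={}
Op 9: register job_A */10 -> active={job_A:*/10}
Final interval of job_A = 10
Next fire of job_A after T=271: (271//10+1)*10 = 280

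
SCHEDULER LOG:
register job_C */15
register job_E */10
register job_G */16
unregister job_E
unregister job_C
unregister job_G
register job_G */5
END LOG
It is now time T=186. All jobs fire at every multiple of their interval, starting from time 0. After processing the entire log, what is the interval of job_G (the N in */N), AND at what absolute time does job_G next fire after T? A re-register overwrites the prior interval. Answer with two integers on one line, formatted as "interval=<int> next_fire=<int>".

Answer: interval=5 next_fire=190

Derivation:
Op 1: register job_C */15 -> active={job_C:*/15}
Op 2: register job_E */10 -> active={job_C:*/15, job_E:*/10}
Op 3: register job_G */16 -> active={job_C:*/15, job_E:*/10, job_G:*/16}
Op 4: unregister job_E -> active={job_C:*/15, job_G:*/16}
Op 5: unregister job_C -> active={job_G:*/16}
Op 6: unregister job_G -> active={}
Op 7: register job_G */5 -> active={job_G:*/5}
Final interval of job_G = 5
Next fire of job_G after T=186: (186//5+1)*5 = 190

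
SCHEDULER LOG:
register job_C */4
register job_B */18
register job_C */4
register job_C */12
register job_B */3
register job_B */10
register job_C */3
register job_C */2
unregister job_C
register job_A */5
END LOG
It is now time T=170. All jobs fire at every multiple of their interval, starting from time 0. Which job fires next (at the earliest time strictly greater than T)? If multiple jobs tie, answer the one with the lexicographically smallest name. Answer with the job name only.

Answer: job_A

Derivation:
Op 1: register job_C */4 -> active={job_C:*/4}
Op 2: register job_B */18 -> active={job_B:*/18, job_C:*/4}
Op 3: register job_C */4 -> active={job_B:*/18, job_C:*/4}
Op 4: register job_C */12 -> active={job_B:*/18, job_C:*/12}
Op 5: register job_B */3 -> active={job_B:*/3, job_C:*/12}
Op 6: register job_B */10 -> active={job_B:*/10, job_C:*/12}
Op 7: register job_C */3 -> active={job_B:*/10, job_C:*/3}
Op 8: register job_C */2 -> active={job_B:*/10, job_C:*/2}
Op 9: unregister job_C -> active={job_B:*/10}
Op 10: register job_A */5 -> active={job_A:*/5, job_B:*/10}
  job_A: interval 5, next fire after T=170 is 175
  job_B: interval 10, next fire after T=170 is 180
Earliest = 175, winner (lex tiebreak) = job_A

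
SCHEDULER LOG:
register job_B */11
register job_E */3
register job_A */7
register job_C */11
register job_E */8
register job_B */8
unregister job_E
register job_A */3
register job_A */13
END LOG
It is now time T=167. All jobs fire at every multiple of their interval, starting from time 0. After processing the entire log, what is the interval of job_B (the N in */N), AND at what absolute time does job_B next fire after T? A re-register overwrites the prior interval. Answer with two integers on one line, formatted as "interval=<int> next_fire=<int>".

Op 1: register job_B */11 -> active={job_B:*/11}
Op 2: register job_E */3 -> active={job_B:*/11, job_E:*/3}
Op 3: register job_A */7 -> active={job_A:*/7, job_B:*/11, job_E:*/3}
Op 4: register job_C */11 -> active={job_A:*/7, job_B:*/11, job_C:*/11, job_E:*/3}
Op 5: register job_E */8 -> active={job_A:*/7, job_B:*/11, job_C:*/11, job_E:*/8}
Op 6: register job_B */8 -> active={job_A:*/7, job_B:*/8, job_C:*/11, job_E:*/8}
Op 7: unregister job_E -> active={job_A:*/7, job_B:*/8, job_C:*/11}
Op 8: register job_A */3 -> active={job_A:*/3, job_B:*/8, job_C:*/11}
Op 9: register job_A */13 -> active={job_A:*/13, job_B:*/8, job_C:*/11}
Final interval of job_B = 8
Next fire of job_B after T=167: (167//8+1)*8 = 168

Answer: interval=8 next_fire=168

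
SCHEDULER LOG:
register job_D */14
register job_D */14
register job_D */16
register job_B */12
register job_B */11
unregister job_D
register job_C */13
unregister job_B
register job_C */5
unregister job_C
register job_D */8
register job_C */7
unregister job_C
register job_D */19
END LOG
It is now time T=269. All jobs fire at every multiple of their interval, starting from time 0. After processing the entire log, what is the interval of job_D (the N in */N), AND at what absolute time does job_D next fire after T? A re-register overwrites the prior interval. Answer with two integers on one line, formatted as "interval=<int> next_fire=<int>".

Op 1: register job_D */14 -> active={job_D:*/14}
Op 2: register job_D */14 -> active={job_D:*/14}
Op 3: register job_D */16 -> active={job_D:*/16}
Op 4: register job_B */12 -> active={job_B:*/12, job_D:*/16}
Op 5: register job_B */11 -> active={job_B:*/11, job_D:*/16}
Op 6: unregister job_D -> active={job_B:*/11}
Op 7: register job_C */13 -> active={job_B:*/11, job_C:*/13}
Op 8: unregister job_B -> active={job_C:*/13}
Op 9: register job_C */5 -> active={job_C:*/5}
Op 10: unregister job_C -> active={}
Op 11: register job_D */8 -> active={job_D:*/8}
Op 12: register job_C */7 -> active={job_C:*/7, job_D:*/8}
Op 13: unregister job_C -> active={job_D:*/8}
Op 14: register job_D */19 -> active={job_D:*/19}
Final interval of job_D = 19
Next fire of job_D after T=269: (269//19+1)*19 = 285

Answer: interval=19 next_fire=285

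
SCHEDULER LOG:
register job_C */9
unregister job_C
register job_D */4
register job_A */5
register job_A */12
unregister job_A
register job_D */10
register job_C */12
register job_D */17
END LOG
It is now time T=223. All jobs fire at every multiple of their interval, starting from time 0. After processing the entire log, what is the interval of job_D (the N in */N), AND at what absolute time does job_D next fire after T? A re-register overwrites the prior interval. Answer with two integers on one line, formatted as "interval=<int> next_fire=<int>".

Answer: interval=17 next_fire=238

Derivation:
Op 1: register job_C */9 -> active={job_C:*/9}
Op 2: unregister job_C -> active={}
Op 3: register job_D */4 -> active={job_D:*/4}
Op 4: register job_A */5 -> active={job_A:*/5, job_D:*/4}
Op 5: register job_A */12 -> active={job_A:*/12, job_D:*/4}
Op 6: unregister job_A -> active={job_D:*/4}
Op 7: register job_D */10 -> active={job_D:*/10}
Op 8: register job_C */12 -> active={job_C:*/12, job_D:*/10}
Op 9: register job_D */17 -> active={job_C:*/12, job_D:*/17}
Final interval of job_D = 17
Next fire of job_D after T=223: (223//17+1)*17 = 238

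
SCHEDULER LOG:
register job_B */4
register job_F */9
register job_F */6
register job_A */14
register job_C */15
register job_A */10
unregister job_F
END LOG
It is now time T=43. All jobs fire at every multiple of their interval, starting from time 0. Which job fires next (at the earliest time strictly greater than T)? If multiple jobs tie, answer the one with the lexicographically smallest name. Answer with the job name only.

Answer: job_B

Derivation:
Op 1: register job_B */4 -> active={job_B:*/4}
Op 2: register job_F */9 -> active={job_B:*/4, job_F:*/9}
Op 3: register job_F */6 -> active={job_B:*/4, job_F:*/6}
Op 4: register job_A */14 -> active={job_A:*/14, job_B:*/4, job_F:*/6}
Op 5: register job_C */15 -> active={job_A:*/14, job_B:*/4, job_C:*/15, job_F:*/6}
Op 6: register job_A */10 -> active={job_A:*/10, job_B:*/4, job_C:*/15, job_F:*/6}
Op 7: unregister job_F -> active={job_A:*/10, job_B:*/4, job_C:*/15}
  job_A: interval 10, next fire after T=43 is 50
  job_B: interval 4, next fire after T=43 is 44
  job_C: interval 15, next fire after T=43 is 45
Earliest = 44, winner (lex tiebreak) = job_B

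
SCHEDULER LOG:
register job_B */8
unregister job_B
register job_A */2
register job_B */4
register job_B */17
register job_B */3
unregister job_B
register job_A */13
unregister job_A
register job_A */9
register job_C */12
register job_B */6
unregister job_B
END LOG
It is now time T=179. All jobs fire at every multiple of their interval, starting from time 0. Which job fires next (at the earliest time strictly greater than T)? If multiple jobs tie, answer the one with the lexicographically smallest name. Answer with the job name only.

Answer: job_A

Derivation:
Op 1: register job_B */8 -> active={job_B:*/8}
Op 2: unregister job_B -> active={}
Op 3: register job_A */2 -> active={job_A:*/2}
Op 4: register job_B */4 -> active={job_A:*/2, job_B:*/4}
Op 5: register job_B */17 -> active={job_A:*/2, job_B:*/17}
Op 6: register job_B */3 -> active={job_A:*/2, job_B:*/3}
Op 7: unregister job_B -> active={job_A:*/2}
Op 8: register job_A */13 -> active={job_A:*/13}
Op 9: unregister job_A -> active={}
Op 10: register job_A */9 -> active={job_A:*/9}
Op 11: register job_C */12 -> active={job_A:*/9, job_C:*/12}
Op 12: register job_B */6 -> active={job_A:*/9, job_B:*/6, job_C:*/12}
Op 13: unregister job_B -> active={job_A:*/9, job_C:*/12}
  job_A: interval 9, next fire after T=179 is 180
  job_C: interval 12, next fire after T=179 is 180
Earliest = 180, winner (lex tiebreak) = job_A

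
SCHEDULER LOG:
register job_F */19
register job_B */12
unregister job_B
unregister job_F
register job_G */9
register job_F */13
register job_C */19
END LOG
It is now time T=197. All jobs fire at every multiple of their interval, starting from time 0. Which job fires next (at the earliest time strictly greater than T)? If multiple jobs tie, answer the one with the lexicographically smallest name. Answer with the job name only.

Answer: job_G

Derivation:
Op 1: register job_F */19 -> active={job_F:*/19}
Op 2: register job_B */12 -> active={job_B:*/12, job_F:*/19}
Op 3: unregister job_B -> active={job_F:*/19}
Op 4: unregister job_F -> active={}
Op 5: register job_G */9 -> active={job_G:*/9}
Op 6: register job_F */13 -> active={job_F:*/13, job_G:*/9}
Op 7: register job_C */19 -> active={job_C:*/19, job_F:*/13, job_G:*/9}
  job_C: interval 19, next fire after T=197 is 209
  job_F: interval 13, next fire after T=197 is 208
  job_G: interval 9, next fire after T=197 is 198
Earliest = 198, winner (lex tiebreak) = job_G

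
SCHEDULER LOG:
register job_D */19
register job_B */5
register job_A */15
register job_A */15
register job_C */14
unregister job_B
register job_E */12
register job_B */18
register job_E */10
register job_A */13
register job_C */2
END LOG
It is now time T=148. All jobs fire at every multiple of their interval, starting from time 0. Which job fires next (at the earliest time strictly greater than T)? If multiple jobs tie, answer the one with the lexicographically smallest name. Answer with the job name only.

Op 1: register job_D */19 -> active={job_D:*/19}
Op 2: register job_B */5 -> active={job_B:*/5, job_D:*/19}
Op 3: register job_A */15 -> active={job_A:*/15, job_B:*/5, job_D:*/19}
Op 4: register job_A */15 -> active={job_A:*/15, job_B:*/5, job_D:*/19}
Op 5: register job_C */14 -> active={job_A:*/15, job_B:*/5, job_C:*/14, job_D:*/19}
Op 6: unregister job_B -> active={job_A:*/15, job_C:*/14, job_D:*/19}
Op 7: register job_E */12 -> active={job_A:*/15, job_C:*/14, job_D:*/19, job_E:*/12}
Op 8: register job_B */18 -> active={job_A:*/15, job_B:*/18, job_C:*/14, job_D:*/19, job_E:*/12}
Op 9: register job_E */10 -> active={job_A:*/15, job_B:*/18, job_C:*/14, job_D:*/19, job_E:*/10}
Op 10: register job_A */13 -> active={job_A:*/13, job_B:*/18, job_C:*/14, job_D:*/19, job_E:*/10}
Op 11: register job_C */2 -> active={job_A:*/13, job_B:*/18, job_C:*/2, job_D:*/19, job_E:*/10}
  job_A: interval 13, next fire after T=148 is 156
  job_B: interval 18, next fire after T=148 is 162
  job_C: interval 2, next fire after T=148 is 150
  job_D: interval 19, next fire after T=148 is 152
  job_E: interval 10, next fire after T=148 is 150
Earliest = 150, winner (lex tiebreak) = job_C

Answer: job_C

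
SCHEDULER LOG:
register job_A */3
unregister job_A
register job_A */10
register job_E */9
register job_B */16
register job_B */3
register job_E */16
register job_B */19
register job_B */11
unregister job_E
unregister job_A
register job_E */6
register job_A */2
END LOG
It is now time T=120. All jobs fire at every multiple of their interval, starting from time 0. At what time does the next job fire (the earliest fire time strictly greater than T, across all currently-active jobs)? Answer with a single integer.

Answer: 121

Derivation:
Op 1: register job_A */3 -> active={job_A:*/3}
Op 2: unregister job_A -> active={}
Op 3: register job_A */10 -> active={job_A:*/10}
Op 4: register job_E */9 -> active={job_A:*/10, job_E:*/9}
Op 5: register job_B */16 -> active={job_A:*/10, job_B:*/16, job_E:*/9}
Op 6: register job_B */3 -> active={job_A:*/10, job_B:*/3, job_E:*/9}
Op 7: register job_E */16 -> active={job_A:*/10, job_B:*/3, job_E:*/16}
Op 8: register job_B */19 -> active={job_A:*/10, job_B:*/19, job_E:*/16}
Op 9: register job_B */11 -> active={job_A:*/10, job_B:*/11, job_E:*/16}
Op 10: unregister job_E -> active={job_A:*/10, job_B:*/11}
Op 11: unregister job_A -> active={job_B:*/11}
Op 12: register job_E */6 -> active={job_B:*/11, job_E:*/6}
Op 13: register job_A */2 -> active={job_A:*/2, job_B:*/11, job_E:*/6}
  job_A: interval 2, next fire after T=120 is 122
  job_B: interval 11, next fire after T=120 is 121
  job_E: interval 6, next fire after T=120 is 126
Earliest fire time = 121 (job job_B)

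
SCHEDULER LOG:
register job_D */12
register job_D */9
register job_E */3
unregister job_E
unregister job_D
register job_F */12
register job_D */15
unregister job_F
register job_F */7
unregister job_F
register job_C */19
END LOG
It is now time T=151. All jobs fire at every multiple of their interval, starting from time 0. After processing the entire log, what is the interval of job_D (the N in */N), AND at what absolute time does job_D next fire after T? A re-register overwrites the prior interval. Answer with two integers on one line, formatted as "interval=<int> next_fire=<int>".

Op 1: register job_D */12 -> active={job_D:*/12}
Op 2: register job_D */9 -> active={job_D:*/9}
Op 3: register job_E */3 -> active={job_D:*/9, job_E:*/3}
Op 4: unregister job_E -> active={job_D:*/9}
Op 5: unregister job_D -> active={}
Op 6: register job_F */12 -> active={job_F:*/12}
Op 7: register job_D */15 -> active={job_D:*/15, job_F:*/12}
Op 8: unregister job_F -> active={job_D:*/15}
Op 9: register job_F */7 -> active={job_D:*/15, job_F:*/7}
Op 10: unregister job_F -> active={job_D:*/15}
Op 11: register job_C */19 -> active={job_C:*/19, job_D:*/15}
Final interval of job_D = 15
Next fire of job_D after T=151: (151//15+1)*15 = 165

Answer: interval=15 next_fire=165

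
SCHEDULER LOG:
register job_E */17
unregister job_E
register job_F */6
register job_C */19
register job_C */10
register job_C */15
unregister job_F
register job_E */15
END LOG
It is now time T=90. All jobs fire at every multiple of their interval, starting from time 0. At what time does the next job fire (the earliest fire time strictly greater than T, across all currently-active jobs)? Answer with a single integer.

Op 1: register job_E */17 -> active={job_E:*/17}
Op 2: unregister job_E -> active={}
Op 3: register job_F */6 -> active={job_F:*/6}
Op 4: register job_C */19 -> active={job_C:*/19, job_F:*/6}
Op 5: register job_C */10 -> active={job_C:*/10, job_F:*/6}
Op 6: register job_C */15 -> active={job_C:*/15, job_F:*/6}
Op 7: unregister job_F -> active={job_C:*/15}
Op 8: register job_E */15 -> active={job_C:*/15, job_E:*/15}
  job_C: interval 15, next fire after T=90 is 105
  job_E: interval 15, next fire after T=90 is 105
Earliest fire time = 105 (job job_C)

Answer: 105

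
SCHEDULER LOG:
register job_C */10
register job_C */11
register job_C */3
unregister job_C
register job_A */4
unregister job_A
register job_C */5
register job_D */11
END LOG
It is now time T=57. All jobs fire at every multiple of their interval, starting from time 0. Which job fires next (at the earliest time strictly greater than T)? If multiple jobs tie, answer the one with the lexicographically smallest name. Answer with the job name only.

Answer: job_C

Derivation:
Op 1: register job_C */10 -> active={job_C:*/10}
Op 2: register job_C */11 -> active={job_C:*/11}
Op 3: register job_C */3 -> active={job_C:*/3}
Op 4: unregister job_C -> active={}
Op 5: register job_A */4 -> active={job_A:*/4}
Op 6: unregister job_A -> active={}
Op 7: register job_C */5 -> active={job_C:*/5}
Op 8: register job_D */11 -> active={job_C:*/5, job_D:*/11}
  job_C: interval 5, next fire after T=57 is 60
  job_D: interval 11, next fire after T=57 is 66
Earliest = 60, winner (lex tiebreak) = job_C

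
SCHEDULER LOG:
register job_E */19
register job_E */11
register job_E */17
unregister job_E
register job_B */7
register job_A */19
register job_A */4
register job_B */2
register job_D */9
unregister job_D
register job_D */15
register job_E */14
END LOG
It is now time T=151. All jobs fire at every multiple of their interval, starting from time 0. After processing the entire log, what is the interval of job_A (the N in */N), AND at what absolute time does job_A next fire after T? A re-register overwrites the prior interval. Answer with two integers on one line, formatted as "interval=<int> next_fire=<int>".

Answer: interval=4 next_fire=152

Derivation:
Op 1: register job_E */19 -> active={job_E:*/19}
Op 2: register job_E */11 -> active={job_E:*/11}
Op 3: register job_E */17 -> active={job_E:*/17}
Op 4: unregister job_E -> active={}
Op 5: register job_B */7 -> active={job_B:*/7}
Op 6: register job_A */19 -> active={job_A:*/19, job_B:*/7}
Op 7: register job_A */4 -> active={job_A:*/4, job_B:*/7}
Op 8: register job_B */2 -> active={job_A:*/4, job_B:*/2}
Op 9: register job_D */9 -> active={job_A:*/4, job_B:*/2, job_D:*/9}
Op 10: unregister job_D -> active={job_A:*/4, job_B:*/2}
Op 11: register job_D */15 -> active={job_A:*/4, job_B:*/2, job_D:*/15}
Op 12: register job_E */14 -> active={job_A:*/4, job_B:*/2, job_D:*/15, job_E:*/14}
Final interval of job_A = 4
Next fire of job_A after T=151: (151//4+1)*4 = 152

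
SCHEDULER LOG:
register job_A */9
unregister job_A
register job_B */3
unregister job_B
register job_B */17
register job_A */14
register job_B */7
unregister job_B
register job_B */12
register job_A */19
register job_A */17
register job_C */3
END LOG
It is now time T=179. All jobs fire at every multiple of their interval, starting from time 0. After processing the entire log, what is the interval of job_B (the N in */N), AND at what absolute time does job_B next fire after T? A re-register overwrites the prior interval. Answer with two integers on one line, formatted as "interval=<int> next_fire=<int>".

Op 1: register job_A */9 -> active={job_A:*/9}
Op 2: unregister job_A -> active={}
Op 3: register job_B */3 -> active={job_B:*/3}
Op 4: unregister job_B -> active={}
Op 5: register job_B */17 -> active={job_B:*/17}
Op 6: register job_A */14 -> active={job_A:*/14, job_B:*/17}
Op 7: register job_B */7 -> active={job_A:*/14, job_B:*/7}
Op 8: unregister job_B -> active={job_A:*/14}
Op 9: register job_B */12 -> active={job_A:*/14, job_B:*/12}
Op 10: register job_A */19 -> active={job_A:*/19, job_B:*/12}
Op 11: register job_A */17 -> active={job_A:*/17, job_B:*/12}
Op 12: register job_C */3 -> active={job_A:*/17, job_B:*/12, job_C:*/3}
Final interval of job_B = 12
Next fire of job_B after T=179: (179//12+1)*12 = 180

Answer: interval=12 next_fire=180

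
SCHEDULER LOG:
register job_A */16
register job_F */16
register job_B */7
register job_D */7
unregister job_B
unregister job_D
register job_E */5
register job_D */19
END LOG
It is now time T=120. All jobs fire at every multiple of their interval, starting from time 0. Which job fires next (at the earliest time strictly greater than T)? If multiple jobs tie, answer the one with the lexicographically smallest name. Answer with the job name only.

Op 1: register job_A */16 -> active={job_A:*/16}
Op 2: register job_F */16 -> active={job_A:*/16, job_F:*/16}
Op 3: register job_B */7 -> active={job_A:*/16, job_B:*/7, job_F:*/16}
Op 4: register job_D */7 -> active={job_A:*/16, job_B:*/7, job_D:*/7, job_F:*/16}
Op 5: unregister job_B -> active={job_A:*/16, job_D:*/7, job_F:*/16}
Op 6: unregister job_D -> active={job_A:*/16, job_F:*/16}
Op 7: register job_E */5 -> active={job_A:*/16, job_E:*/5, job_F:*/16}
Op 8: register job_D */19 -> active={job_A:*/16, job_D:*/19, job_E:*/5, job_F:*/16}
  job_A: interval 16, next fire after T=120 is 128
  job_D: interval 19, next fire after T=120 is 133
  job_E: interval 5, next fire after T=120 is 125
  job_F: interval 16, next fire after T=120 is 128
Earliest = 125, winner (lex tiebreak) = job_E

Answer: job_E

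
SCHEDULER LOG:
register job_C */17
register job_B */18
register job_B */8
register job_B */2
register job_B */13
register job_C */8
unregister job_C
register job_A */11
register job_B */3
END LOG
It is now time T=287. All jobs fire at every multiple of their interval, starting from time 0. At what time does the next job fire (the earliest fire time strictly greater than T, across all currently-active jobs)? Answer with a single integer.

Op 1: register job_C */17 -> active={job_C:*/17}
Op 2: register job_B */18 -> active={job_B:*/18, job_C:*/17}
Op 3: register job_B */8 -> active={job_B:*/8, job_C:*/17}
Op 4: register job_B */2 -> active={job_B:*/2, job_C:*/17}
Op 5: register job_B */13 -> active={job_B:*/13, job_C:*/17}
Op 6: register job_C */8 -> active={job_B:*/13, job_C:*/8}
Op 7: unregister job_C -> active={job_B:*/13}
Op 8: register job_A */11 -> active={job_A:*/11, job_B:*/13}
Op 9: register job_B */3 -> active={job_A:*/11, job_B:*/3}
  job_A: interval 11, next fire after T=287 is 297
  job_B: interval 3, next fire after T=287 is 288
Earliest fire time = 288 (job job_B)

Answer: 288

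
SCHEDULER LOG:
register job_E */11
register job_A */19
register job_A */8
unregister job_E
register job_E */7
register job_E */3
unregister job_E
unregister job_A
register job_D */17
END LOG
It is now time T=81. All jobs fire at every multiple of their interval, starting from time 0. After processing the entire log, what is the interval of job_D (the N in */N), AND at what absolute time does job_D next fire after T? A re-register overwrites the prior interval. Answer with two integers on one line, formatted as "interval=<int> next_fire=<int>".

Answer: interval=17 next_fire=85

Derivation:
Op 1: register job_E */11 -> active={job_E:*/11}
Op 2: register job_A */19 -> active={job_A:*/19, job_E:*/11}
Op 3: register job_A */8 -> active={job_A:*/8, job_E:*/11}
Op 4: unregister job_E -> active={job_A:*/8}
Op 5: register job_E */7 -> active={job_A:*/8, job_E:*/7}
Op 6: register job_E */3 -> active={job_A:*/8, job_E:*/3}
Op 7: unregister job_E -> active={job_A:*/8}
Op 8: unregister job_A -> active={}
Op 9: register job_D */17 -> active={job_D:*/17}
Final interval of job_D = 17
Next fire of job_D after T=81: (81//17+1)*17 = 85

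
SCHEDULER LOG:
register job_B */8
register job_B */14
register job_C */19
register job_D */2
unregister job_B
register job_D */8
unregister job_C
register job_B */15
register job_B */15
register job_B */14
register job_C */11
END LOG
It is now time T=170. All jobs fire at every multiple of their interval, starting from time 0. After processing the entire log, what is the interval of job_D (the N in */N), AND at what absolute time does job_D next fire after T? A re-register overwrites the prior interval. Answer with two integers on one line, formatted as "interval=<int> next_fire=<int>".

Op 1: register job_B */8 -> active={job_B:*/8}
Op 2: register job_B */14 -> active={job_B:*/14}
Op 3: register job_C */19 -> active={job_B:*/14, job_C:*/19}
Op 4: register job_D */2 -> active={job_B:*/14, job_C:*/19, job_D:*/2}
Op 5: unregister job_B -> active={job_C:*/19, job_D:*/2}
Op 6: register job_D */8 -> active={job_C:*/19, job_D:*/8}
Op 7: unregister job_C -> active={job_D:*/8}
Op 8: register job_B */15 -> active={job_B:*/15, job_D:*/8}
Op 9: register job_B */15 -> active={job_B:*/15, job_D:*/8}
Op 10: register job_B */14 -> active={job_B:*/14, job_D:*/8}
Op 11: register job_C */11 -> active={job_B:*/14, job_C:*/11, job_D:*/8}
Final interval of job_D = 8
Next fire of job_D after T=170: (170//8+1)*8 = 176

Answer: interval=8 next_fire=176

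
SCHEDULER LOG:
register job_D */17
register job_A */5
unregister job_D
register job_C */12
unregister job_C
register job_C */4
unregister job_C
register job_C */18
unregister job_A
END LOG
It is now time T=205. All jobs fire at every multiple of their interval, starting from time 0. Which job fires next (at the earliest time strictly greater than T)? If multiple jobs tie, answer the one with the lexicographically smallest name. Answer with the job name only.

Op 1: register job_D */17 -> active={job_D:*/17}
Op 2: register job_A */5 -> active={job_A:*/5, job_D:*/17}
Op 3: unregister job_D -> active={job_A:*/5}
Op 4: register job_C */12 -> active={job_A:*/5, job_C:*/12}
Op 5: unregister job_C -> active={job_A:*/5}
Op 6: register job_C */4 -> active={job_A:*/5, job_C:*/4}
Op 7: unregister job_C -> active={job_A:*/5}
Op 8: register job_C */18 -> active={job_A:*/5, job_C:*/18}
Op 9: unregister job_A -> active={job_C:*/18}
  job_C: interval 18, next fire after T=205 is 216
Earliest = 216, winner (lex tiebreak) = job_C

Answer: job_C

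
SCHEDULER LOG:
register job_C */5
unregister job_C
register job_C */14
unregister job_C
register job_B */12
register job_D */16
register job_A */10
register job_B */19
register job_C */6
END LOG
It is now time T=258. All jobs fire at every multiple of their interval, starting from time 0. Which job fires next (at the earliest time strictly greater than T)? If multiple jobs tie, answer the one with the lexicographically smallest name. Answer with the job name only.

Answer: job_A

Derivation:
Op 1: register job_C */5 -> active={job_C:*/5}
Op 2: unregister job_C -> active={}
Op 3: register job_C */14 -> active={job_C:*/14}
Op 4: unregister job_C -> active={}
Op 5: register job_B */12 -> active={job_B:*/12}
Op 6: register job_D */16 -> active={job_B:*/12, job_D:*/16}
Op 7: register job_A */10 -> active={job_A:*/10, job_B:*/12, job_D:*/16}
Op 8: register job_B */19 -> active={job_A:*/10, job_B:*/19, job_D:*/16}
Op 9: register job_C */6 -> active={job_A:*/10, job_B:*/19, job_C:*/6, job_D:*/16}
  job_A: interval 10, next fire after T=258 is 260
  job_B: interval 19, next fire after T=258 is 266
  job_C: interval 6, next fire after T=258 is 264
  job_D: interval 16, next fire after T=258 is 272
Earliest = 260, winner (lex tiebreak) = job_A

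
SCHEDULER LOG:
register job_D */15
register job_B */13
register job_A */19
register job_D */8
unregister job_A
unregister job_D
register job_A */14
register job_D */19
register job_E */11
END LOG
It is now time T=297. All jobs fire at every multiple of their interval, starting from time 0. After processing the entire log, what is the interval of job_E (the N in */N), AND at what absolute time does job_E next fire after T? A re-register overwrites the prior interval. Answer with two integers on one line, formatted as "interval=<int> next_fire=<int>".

Answer: interval=11 next_fire=308

Derivation:
Op 1: register job_D */15 -> active={job_D:*/15}
Op 2: register job_B */13 -> active={job_B:*/13, job_D:*/15}
Op 3: register job_A */19 -> active={job_A:*/19, job_B:*/13, job_D:*/15}
Op 4: register job_D */8 -> active={job_A:*/19, job_B:*/13, job_D:*/8}
Op 5: unregister job_A -> active={job_B:*/13, job_D:*/8}
Op 6: unregister job_D -> active={job_B:*/13}
Op 7: register job_A */14 -> active={job_A:*/14, job_B:*/13}
Op 8: register job_D */19 -> active={job_A:*/14, job_B:*/13, job_D:*/19}
Op 9: register job_E */11 -> active={job_A:*/14, job_B:*/13, job_D:*/19, job_E:*/11}
Final interval of job_E = 11
Next fire of job_E after T=297: (297//11+1)*11 = 308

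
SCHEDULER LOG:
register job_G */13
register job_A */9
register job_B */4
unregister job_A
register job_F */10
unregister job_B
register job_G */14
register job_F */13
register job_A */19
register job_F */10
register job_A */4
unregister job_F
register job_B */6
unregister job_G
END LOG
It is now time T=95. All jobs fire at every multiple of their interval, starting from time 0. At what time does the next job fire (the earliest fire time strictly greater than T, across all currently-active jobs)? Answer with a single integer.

Op 1: register job_G */13 -> active={job_G:*/13}
Op 2: register job_A */9 -> active={job_A:*/9, job_G:*/13}
Op 3: register job_B */4 -> active={job_A:*/9, job_B:*/4, job_G:*/13}
Op 4: unregister job_A -> active={job_B:*/4, job_G:*/13}
Op 5: register job_F */10 -> active={job_B:*/4, job_F:*/10, job_G:*/13}
Op 6: unregister job_B -> active={job_F:*/10, job_G:*/13}
Op 7: register job_G */14 -> active={job_F:*/10, job_G:*/14}
Op 8: register job_F */13 -> active={job_F:*/13, job_G:*/14}
Op 9: register job_A */19 -> active={job_A:*/19, job_F:*/13, job_G:*/14}
Op 10: register job_F */10 -> active={job_A:*/19, job_F:*/10, job_G:*/14}
Op 11: register job_A */4 -> active={job_A:*/4, job_F:*/10, job_G:*/14}
Op 12: unregister job_F -> active={job_A:*/4, job_G:*/14}
Op 13: register job_B */6 -> active={job_A:*/4, job_B:*/6, job_G:*/14}
Op 14: unregister job_G -> active={job_A:*/4, job_B:*/6}
  job_A: interval 4, next fire after T=95 is 96
  job_B: interval 6, next fire after T=95 is 96
Earliest fire time = 96 (job job_A)

Answer: 96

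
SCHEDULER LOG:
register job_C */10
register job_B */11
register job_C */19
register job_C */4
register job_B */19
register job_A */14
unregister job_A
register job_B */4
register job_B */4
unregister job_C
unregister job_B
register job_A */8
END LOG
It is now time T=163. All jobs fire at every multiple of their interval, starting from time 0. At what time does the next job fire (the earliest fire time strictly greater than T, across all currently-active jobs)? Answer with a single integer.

Answer: 168

Derivation:
Op 1: register job_C */10 -> active={job_C:*/10}
Op 2: register job_B */11 -> active={job_B:*/11, job_C:*/10}
Op 3: register job_C */19 -> active={job_B:*/11, job_C:*/19}
Op 4: register job_C */4 -> active={job_B:*/11, job_C:*/4}
Op 5: register job_B */19 -> active={job_B:*/19, job_C:*/4}
Op 6: register job_A */14 -> active={job_A:*/14, job_B:*/19, job_C:*/4}
Op 7: unregister job_A -> active={job_B:*/19, job_C:*/4}
Op 8: register job_B */4 -> active={job_B:*/4, job_C:*/4}
Op 9: register job_B */4 -> active={job_B:*/4, job_C:*/4}
Op 10: unregister job_C -> active={job_B:*/4}
Op 11: unregister job_B -> active={}
Op 12: register job_A */8 -> active={job_A:*/8}
  job_A: interval 8, next fire after T=163 is 168
Earliest fire time = 168 (job job_A)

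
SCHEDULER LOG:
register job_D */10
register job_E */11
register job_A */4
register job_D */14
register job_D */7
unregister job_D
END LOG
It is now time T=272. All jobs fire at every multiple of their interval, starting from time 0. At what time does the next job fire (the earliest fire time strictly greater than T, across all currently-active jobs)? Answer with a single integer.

Answer: 275

Derivation:
Op 1: register job_D */10 -> active={job_D:*/10}
Op 2: register job_E */11 -> active={job_D:*/10, job_E:*/11}
Op 3: register job_A */4 -> active={job_A:*/4, job_D:*/10, job_E:*/11}
Op 4: register job_D */14 -> active={job_A:*/4, job_D:*/14, job_E:*/11}
Op 5: register job_D */7 -> active={job_A:*/4, job_D:*/7, job_E:*/11}
Op 6: unregister job_D -> active={job_A:*/4, job_E:*/11}
  job_A: interval 4, next fire after T=272 is 276
  job_E: interval 11, next fire after T=272 is 275
Earliest fire time = 275 (job job_E)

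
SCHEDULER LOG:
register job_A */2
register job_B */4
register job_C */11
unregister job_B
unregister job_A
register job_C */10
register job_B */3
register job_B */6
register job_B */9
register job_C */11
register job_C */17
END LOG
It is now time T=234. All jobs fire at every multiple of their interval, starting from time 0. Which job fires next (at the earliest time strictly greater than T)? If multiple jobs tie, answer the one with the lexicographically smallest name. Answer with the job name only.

Op 1: register job_A */2 -> active={job_A:*/2}
Op 2: register job_B */4 -> active={job_A:*/2, job_B:*/4}
Op 3: register job_C */11 -> active={job_A:*/2, job_B:*/4, job_C:*/11}
Op 4: unregister job_B -> active={job_A:*/2, job_C:*/11}
Op 5: unregister job_A -> active={job_C:*/11}
Op 6: register job_C */10 -> active={job_C:*/10}
Op 7: register job_B */3 -> active={job_B:*/3, job_C:*/10}
Op 8: register job_B */6 -> active={job_B:*/6, job_C:*/10}
Op 9: register job_B */9 -> active={job_B:*/9, job_C:*/10}
Op 10: register job_C */11 -> active={job_B:*/9, job_C:*/11}
Op 11: register job_C */17 -> active={job_B:*/9, job_C:*/17}
  job_B: interval 9, next fire after T=234 is 243
  job_C: interval 17, next fire after T=234 is 238
Earliest = 238, winner (lex tiebreak) = job_C

Answer: job_C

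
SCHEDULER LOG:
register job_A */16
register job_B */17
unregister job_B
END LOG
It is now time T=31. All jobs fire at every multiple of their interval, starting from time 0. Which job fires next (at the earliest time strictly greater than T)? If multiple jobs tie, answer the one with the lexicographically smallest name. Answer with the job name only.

Answer: job_A

Derivation:
Op 1: register job_A */16 -> active={job_A:*/16}
Op 2: register job_B */17 -> active={job_A:*/16, job_B:*/17}
Op 3: unregister job_B -> active={job_A:*/16}
  job_A: interval 16, next fire after T=31 is 32
Earliest = 32, winner (lex tiebreak) = job_A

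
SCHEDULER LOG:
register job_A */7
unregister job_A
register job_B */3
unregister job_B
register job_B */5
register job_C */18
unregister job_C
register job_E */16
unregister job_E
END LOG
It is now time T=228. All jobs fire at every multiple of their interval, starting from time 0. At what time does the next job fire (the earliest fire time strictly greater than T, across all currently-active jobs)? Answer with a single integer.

Answer: 230

Derivation:
Op 1: register job_A */7 -> active={job_A:*/7}
Op 2: unregister job_A -> active={}
Op 3: register job_B */3 -> active={job_B:*/3}
Op 4: unregister job_B -> active={}
Op 5: register job_B */5 -> active={job_B:*/5}
Op 6: register job_C */18 -> active={job_B:*/5, job_C:*/18}
Op 7: unregister job_C -> active={job_B:*/5}
Op 8: register job_E */16 -> active={job_B:*/5, job_E:*/16}
Op 9: unregister job_E -> active={job_B:*/5}
  job_B: interval 5, next fire after T=228 is 230
Earliest fire time = 230 (job job_B)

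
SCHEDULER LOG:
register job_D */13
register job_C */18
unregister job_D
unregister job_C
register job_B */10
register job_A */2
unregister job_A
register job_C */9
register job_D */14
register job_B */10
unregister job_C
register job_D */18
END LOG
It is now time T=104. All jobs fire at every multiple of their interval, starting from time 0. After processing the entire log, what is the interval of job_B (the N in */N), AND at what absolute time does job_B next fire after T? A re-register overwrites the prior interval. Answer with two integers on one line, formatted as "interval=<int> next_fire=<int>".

Op 1: register job_D */13 -> active={job_D:*/13}
Op 2: register job_C */18 -> active={job_C:*/18, job_D:*/13}
Op 3: unregister job_D -> active={job_C:*/18}
Op 4: unregister job_C -> active={}
Op 5: register job_B */10 -> active={job_B:*/10}
Op 6: register job_A */2 -> active={job_A:*/2, job_B:*/10}
Op 7: unregister job_A -> active={job_B:*/10}
Op 8: register job_C */9 -> active={job_B:*/10, job_C:*/9}
Op 9: register job_D */14 -> active={job_B:*/10, job_C:*/9, job_D:*/14}
Op 10: register job_B */10 -> active={job_B:*/10, job_C:*/9, job_D:*/14}
Op 11: unregister job_C -> active={job_B:*/10, job_D:*/14}
Op 12: register job_D */18 -> active={job_B:*/10, job_D:*/18}
Final interval of job_B = 10
Next fire of job_B after T=104: (104//10+1)*10 = 110

Answer: interval=10 next_fire=110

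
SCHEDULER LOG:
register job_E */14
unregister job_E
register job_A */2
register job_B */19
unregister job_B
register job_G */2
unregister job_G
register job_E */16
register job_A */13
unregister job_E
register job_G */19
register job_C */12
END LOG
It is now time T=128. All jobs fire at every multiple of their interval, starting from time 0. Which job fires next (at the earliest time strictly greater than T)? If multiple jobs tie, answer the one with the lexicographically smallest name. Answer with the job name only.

Answer: job_A

Derivation:
Op 1: register job_E */14 -> active={job_E:*/14}
Op 2: unregister job_E -> active={}
Op 3: register job_A */2 -> active={job_A:*/2}
Op 4: register job_B */19 -> active={job_A:*/2, job_B:*/19}
Op 5: unregister job_B -> active={job_A:*/2}
Op 6: register job_G */2 -> active={job_A:*/2, job_G:*/2}
Op 7: unregister job_G -> active={job_A:*/2}
Op 8: register job_E */16 -> active={job_A:*/2, job_E:*/16}
Op 9: register job_A */13 -> active={job_A:*/13, job_E:*/16}
Op 10: unregister job_E -> active={job_A:*/13}
Op 11: register job_G */19 -> active={job_A:*/13, job_G:*/19}
Op 12: register job_C */12 -> active={job_A:*/13, job_C:*/12, job_G:*/19}
  job_A: interval 13, next fire after T=128 is 130
  job_C: interval 12, next fire after T=128 is 132
  job_G: interval 19, next fire after T=128 is 133
Earliest = 130, winner (lex tiebreak) = job_A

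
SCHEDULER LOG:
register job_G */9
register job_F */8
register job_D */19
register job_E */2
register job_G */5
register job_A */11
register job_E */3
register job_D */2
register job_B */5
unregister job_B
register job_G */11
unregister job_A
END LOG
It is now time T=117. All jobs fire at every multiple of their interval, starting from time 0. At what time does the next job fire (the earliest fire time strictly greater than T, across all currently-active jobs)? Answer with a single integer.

Op 1: register job_G */9 -> active={job_G:*/9}
Op 2: register job_F */8 -> active={job_F:*/8, job_G:*/9}
Op 3: register job_D */19 -> active={job_D:*/19, job_F:*/8, job_G:*/9}
Op 4: register job_E */2 -> active={job_D:*/19, job_E:*/2, job_F:*/8, job_G:*/9}
Op 5: register job_G */5 -> active={job_D:*/19, job_E:*/2, job_F:*/8, job_G:*/5}
Op 6: register job_A */11 -> active={job_A:*/11, job_D:*/19, job_E:*/2, job_F:*/8, job_G:*/5}
Op 7: register job_E */3 -> active={job_A:*/11, job_D:*/19, job_E:*/3, job_F:*/8, job_G:*/5}
Op 8: register job_D */2 -> active={job_A:*/11, job_D:*/2, job_E:*/3, job_F:*/8, job_G:*/5}
Op 9: register job_B */5 -> active={job_A:*/11, job_B:*/5, job_D:*/2, job_E:*/3, job_F:*/8, job_G:*/5}
Op 10: unregister job_B -> active={job_A:*/11, job_D:*/2, job_E:*/3, job_F:*/8, job_G:*/5}
Op 11: register job_G */11 -> active={job_A:*/11, job_D:*/2, job_E:*/3, job_F:*/8, job_G:*/11}
Op 12: unregister job_A -> active={job_D:*/2, job_E:*/3, job_F:*/8, job_G:*/11}
  job_D: interval 2, next fire after T=117 is 118
  job_E: interval 3, next fire after T=117 is 120
  job_F: interval 8, next fire after T=117 is 120
  job_G: interval 11, next fire after T=117 is 121
Earliest fire time = 118 (job job_D)

Answer: 118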